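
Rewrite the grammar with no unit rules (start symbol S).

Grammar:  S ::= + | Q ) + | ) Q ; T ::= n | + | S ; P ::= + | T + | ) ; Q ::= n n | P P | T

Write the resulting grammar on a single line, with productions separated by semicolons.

S ::= + | Q ) + | ) Q; T ::= + | Q ) + | ) Q | n; P ::= + | T + | ); Q ::= + | Q ) + | ) Q | n n | P P | n

Unit pairs: Q ⇒* {S, T}; T ⇒* {S}.
For every A with A ⇒* B via unit rules, add B's non-unit alternatives to A; then delete every rule of the form X → Y.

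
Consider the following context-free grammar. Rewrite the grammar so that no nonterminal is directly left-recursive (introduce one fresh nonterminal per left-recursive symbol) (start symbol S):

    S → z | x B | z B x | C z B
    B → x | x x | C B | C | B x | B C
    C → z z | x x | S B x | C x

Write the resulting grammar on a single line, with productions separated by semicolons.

Directly left-recursive nonterminals: B, C.
For B: α = {x, C}, β = {x, x x, C B, C}. Rewrite as B → β B' and B' → α B' | ε.
For C: α = {x}, β = {z z, x x, S B x}. Rewrite as C → β C' and C' → α C' | ε.

S → z | x B | z B x | C z B; B → x B' | x x B' | C B B' | C B'; C → z z C' | x x C' | S B x C'; B' → x B' | C B' | ε; C' → x C' | ε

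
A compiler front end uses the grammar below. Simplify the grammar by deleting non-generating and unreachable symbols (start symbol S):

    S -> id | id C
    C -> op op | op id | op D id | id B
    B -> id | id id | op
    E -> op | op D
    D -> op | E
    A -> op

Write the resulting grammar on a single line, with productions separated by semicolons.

S -> id | id C; C -> op op | op id | op D id | id B; B -> id | id id | op; E -> op | op D; D -> op | E

Generating nonterminals: {A, B, C, D, E, S}.
Reachable from S after that: {B, C, D, E, S}.
Removed useless symbols: {A} and every production mentioning them.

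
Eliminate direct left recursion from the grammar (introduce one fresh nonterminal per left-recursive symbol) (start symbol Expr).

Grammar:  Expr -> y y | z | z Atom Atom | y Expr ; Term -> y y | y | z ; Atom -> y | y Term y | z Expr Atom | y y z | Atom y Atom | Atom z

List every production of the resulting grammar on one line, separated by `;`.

Expr -> y y | z | z Atom Atom | y Expr; Term -> y y | y | z; Atom -> y Atom1 | y Term y Atom1 | z Expr Atom Atom1 | y y z Atom1; Atom1 -> y Atom Atom1 | z Atom1 | ε

Left recursion appears on Atom.
For Atom: α = {y Atom, z}, β = {y, y Term y, z Expr Atom, y y z}. Rewrite as Atom → β Atom1 and Atom1 → α Atom1 | ε.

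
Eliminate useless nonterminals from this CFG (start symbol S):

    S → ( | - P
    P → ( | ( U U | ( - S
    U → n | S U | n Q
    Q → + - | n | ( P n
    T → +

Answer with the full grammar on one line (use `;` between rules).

S → ( | - P; P → ( | ( U U | ( - S; U → n | S U | n Q; Q → + - | n | ( P n

Generating nonterminals: {P, Q, S, T, U}.
Reachable from S after that: {P, Q, S, U}.
Removed useless symbols: {T} and every production mentioning them.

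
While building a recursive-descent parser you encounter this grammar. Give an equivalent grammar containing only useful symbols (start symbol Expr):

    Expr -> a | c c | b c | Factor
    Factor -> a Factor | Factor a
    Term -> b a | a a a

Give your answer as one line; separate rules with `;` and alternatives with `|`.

Expr -> a | c c | b c

Generating nonterminals: {Expr, Term}.
Reachable from Expr after that: {Expr}.
Removed useless symbols: {Factor, Term} and every production mentioning them.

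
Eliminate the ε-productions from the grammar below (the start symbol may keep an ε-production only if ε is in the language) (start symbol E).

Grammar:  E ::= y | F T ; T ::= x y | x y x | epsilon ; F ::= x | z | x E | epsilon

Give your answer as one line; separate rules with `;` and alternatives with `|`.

E ::= y | F T | F | T | ε; T ::= x y | x y x; F ::= x | z | x E

Nullable set = {E, F, T}.
ε ∈ L(G) since E is nullable, so keep E → ε.
Add the nullable-subset variants: E → F T gives F T | F | T.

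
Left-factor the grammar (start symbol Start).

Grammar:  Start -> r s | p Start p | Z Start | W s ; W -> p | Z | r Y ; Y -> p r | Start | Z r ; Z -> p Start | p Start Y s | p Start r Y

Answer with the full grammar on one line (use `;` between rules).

Z has alternatives sharing prefix 'p Start': factor to Z → p Start Z1 with Z1 → ε | Y s | r Y.

Start -> r s | p Start p | Z Start | W s; W -> p | Z | r Y; Y -> p r | Start | Z r; Z -> p Start Z1; Z1 -> ε | Y s | r Y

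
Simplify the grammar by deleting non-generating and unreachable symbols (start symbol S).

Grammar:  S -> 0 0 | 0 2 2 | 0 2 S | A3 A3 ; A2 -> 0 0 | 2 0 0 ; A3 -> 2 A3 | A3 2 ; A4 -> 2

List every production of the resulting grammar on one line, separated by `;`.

Generating nonterminals: {A2, A4, S}.
Reachable from S after that: {S}.
Removed useless symbols: {A2, A3, A4} and every production mentioning them.

S -> 0 0 | 0 2 2 | 0 2 S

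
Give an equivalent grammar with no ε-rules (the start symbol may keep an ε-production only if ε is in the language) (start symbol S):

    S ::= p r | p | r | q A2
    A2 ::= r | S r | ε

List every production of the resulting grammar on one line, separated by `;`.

Nullable nonterminals: {A2}.
ε ∉ L(G), so no ε-production is kept.
For each production, add variants omitting each subset of nullable occurrences: S → q A2 gives q A2 | q.

S ::= p r | p | r | q A2 | q; A2 ::= r | S r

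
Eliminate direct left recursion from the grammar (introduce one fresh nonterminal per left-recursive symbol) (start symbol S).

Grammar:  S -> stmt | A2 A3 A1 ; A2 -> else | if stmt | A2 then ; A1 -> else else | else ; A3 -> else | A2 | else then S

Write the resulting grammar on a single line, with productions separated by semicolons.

Directly left-recursive nonterminal: A2.
For A2: α = {then}, β = {else, if stmt}. Rewrite as A2 → β A2' and A2' → α A2' | ε.

S -> stmt | A2 A3 A1; A2 -> else A2' | if stmt A2'; A1 -> else else | else; A3 -> else | A2 | else then S; A2' -> then A2' | ε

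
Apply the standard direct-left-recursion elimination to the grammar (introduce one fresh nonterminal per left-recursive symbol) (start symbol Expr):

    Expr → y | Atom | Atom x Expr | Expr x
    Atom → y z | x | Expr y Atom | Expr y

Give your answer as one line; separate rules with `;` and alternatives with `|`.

Expr → y Expr1 | Atom Expr1 | Atom x Expr Expr1; Atom → y z | x | Expr y Atom | Expr y; Expr1 → x Expr1 | ε

Expr is directly left-recursive.
For Expr: α = {x}, β = {y, Atom, Atom x Expr}. Rewrite as Expr → β Expr1 and Expr1 → α Expr1 | ε.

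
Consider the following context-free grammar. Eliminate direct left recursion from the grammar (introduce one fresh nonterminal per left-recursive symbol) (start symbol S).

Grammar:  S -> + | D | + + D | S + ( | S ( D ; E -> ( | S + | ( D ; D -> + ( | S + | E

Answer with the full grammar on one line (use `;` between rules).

S -> + S' | D S' | + + D S'; E -> ( | S + | ( D; D -> + ( | S + | E; S' -> + ( S' | ( D S' | ε

Directly left-recursive nonterminal: S.
For S: α = {+ (, ( D}, β = {+, D, + + D}. Rewrite as S → β S' and S' → α S' | ε.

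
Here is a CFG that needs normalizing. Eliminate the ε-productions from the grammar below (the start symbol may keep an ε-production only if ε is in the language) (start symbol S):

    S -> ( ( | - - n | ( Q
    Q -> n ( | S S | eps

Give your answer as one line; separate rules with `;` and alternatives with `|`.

The nullable symbols are {Q}.
ε ∉ L(G), so no ε-production is kept.
Add the nullable-subset variants: S → ( Q gives ( Q | (.

S -> ( ( | - - n | ( Q | (; Q -> n ( | S S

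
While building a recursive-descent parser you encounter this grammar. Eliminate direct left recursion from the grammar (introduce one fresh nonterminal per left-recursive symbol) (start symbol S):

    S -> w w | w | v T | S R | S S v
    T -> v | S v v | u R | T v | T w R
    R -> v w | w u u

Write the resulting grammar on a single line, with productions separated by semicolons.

S -> w w S' | w S' | v T S'; T -> v T' | S v v T' | u R T'; R -> v w | w u u; S' -> R S' | S v S' | ε; T' -> v T' | w R T' | ε

Left recursion appears on S, T.
For S: α = {R, S v}, β = {w w, w, v T}. Rewrite as S → β S' and S' → α S' | ε.
For T: α = {v, w R}, β = {v, S v v, u R}. Rewrite as T → β T' and T' → α T' | ε.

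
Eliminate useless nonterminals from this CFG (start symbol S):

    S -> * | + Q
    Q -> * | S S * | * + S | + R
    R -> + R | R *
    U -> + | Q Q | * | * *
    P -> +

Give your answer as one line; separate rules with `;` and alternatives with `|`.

S -> * | + Q; Q -> * | S S * | * + S

Generating nonterminals: {P, Q, S, U}.
Reachable from S after that: {Q, S}.
Removed useless symbols: {P, R, U} and every production mentioning them.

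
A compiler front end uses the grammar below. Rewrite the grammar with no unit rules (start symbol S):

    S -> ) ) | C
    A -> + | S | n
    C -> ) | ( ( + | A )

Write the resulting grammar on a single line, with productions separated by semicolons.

S -> ) | ( ( + | A ) | ) ); A -> ) | ( ( + | A ) | ) ) | + | n; C -> ) | ( ( + | A )

Unit pairs: A ⇒* {C, S}; S ⇒* {C}.
For every A with A ⇒* B via unit rules, add B's non-unit alternatives to A; then delete every rule of the form X → Y.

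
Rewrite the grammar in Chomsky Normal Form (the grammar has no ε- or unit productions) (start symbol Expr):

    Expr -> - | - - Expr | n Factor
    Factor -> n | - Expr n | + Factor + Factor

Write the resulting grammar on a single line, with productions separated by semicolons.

Expr -> - | X1 Y1 | X2 Factor; Factor -> n | X1 Y2 | X3 Y3; X1 -> -; X2 -> n; X3 -> +; Y1 -> X1 Expr; Y2 -> Expr X2; Y3 -> Factor Y4; Y4 -> X3 Factor

Introduce a nonterminal for each terminal appearing in a rule of length ≥ 2: X1 → -, X2 → n, X3 → +.
Binarize each right-hand side of length ≥ 3 by chaining fresh nonterminals (Y1, Y2, …): affected rules were Expr → X1 X1 Expr; Factor → X1 Expr X2; Factor → X3 Factor X3 Factor.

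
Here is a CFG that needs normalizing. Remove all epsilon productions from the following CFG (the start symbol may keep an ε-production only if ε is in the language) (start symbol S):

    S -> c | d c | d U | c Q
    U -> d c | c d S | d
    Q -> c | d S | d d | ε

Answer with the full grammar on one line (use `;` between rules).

S -> c | d c | d U | c Q; U -> d c | c d S | d; Q -> c | d S | d d

The nullable symbols are {Q}.
ε ∉ L(G), so no ε-production is kept.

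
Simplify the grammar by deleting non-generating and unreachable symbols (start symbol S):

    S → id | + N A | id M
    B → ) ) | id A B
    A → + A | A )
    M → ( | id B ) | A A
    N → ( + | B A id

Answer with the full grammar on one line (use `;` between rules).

Generating nonterminals: {B, M, N, S}.
Reachable from S after that: {B, M, S}.
Removed useless symbols: {A, N} and every production mentioning them.

S → id | id M; B → ) ); M → ( | id B )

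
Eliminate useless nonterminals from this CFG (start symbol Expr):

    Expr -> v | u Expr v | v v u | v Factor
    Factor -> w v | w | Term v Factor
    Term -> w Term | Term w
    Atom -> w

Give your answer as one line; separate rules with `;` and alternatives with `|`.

Expr -> v | u Expr v | v v u | v Factor; Factor -> w v | w

Generating nonterminals: {Atom, Expr, Factor}.
Reachable from Expr after that: {Expr, Factor}.
Removed useless symbols: {Atom, Term} and every production mentioning them.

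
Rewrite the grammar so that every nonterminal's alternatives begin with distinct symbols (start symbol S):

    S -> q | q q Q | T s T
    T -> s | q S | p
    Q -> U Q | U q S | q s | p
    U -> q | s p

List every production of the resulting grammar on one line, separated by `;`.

S has alternatives sharing prefix 'q': factor to S → q S' with S' → ε | q Q.
Q has alternatives sharing prefix 'U': factor to Q → U Q' with Q' → Q | q S.

S -> T s T | q S'; T -> s | q S | p; Q -> q s | p | U Q'; U -> q | s p; S' -> epsilon | q Q; Q' -> Q | q S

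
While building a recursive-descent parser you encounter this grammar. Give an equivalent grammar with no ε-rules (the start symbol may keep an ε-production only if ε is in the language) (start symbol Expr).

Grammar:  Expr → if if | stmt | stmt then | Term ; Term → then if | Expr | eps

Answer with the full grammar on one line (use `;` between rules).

Expr → if if | stmt | stmt then | Term | ε; Term → then if | Expr

The nullable symbols are {Expr, Term}.
ε ∈ L(G) since Expr is nullable, so keep Expr → ε.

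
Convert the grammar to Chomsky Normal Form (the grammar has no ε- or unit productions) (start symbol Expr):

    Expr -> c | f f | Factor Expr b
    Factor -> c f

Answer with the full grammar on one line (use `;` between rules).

Expr -> c | X1 X1 | Factor Y1; Factor -> X3 X1; X1 -> f; X2 -> b; X3 -> c; Y1 -> Expr X2

Introduce a nonterminal for each terminal appearing in a rule of length ≥ 2: X1 → f, X2 → b, X3 → c.
Binarize each right-hand side of length ≥ 3 by chaining fresh nonterminals (Y1, Y2, …): affected rules were Expr → Factor Expr X2.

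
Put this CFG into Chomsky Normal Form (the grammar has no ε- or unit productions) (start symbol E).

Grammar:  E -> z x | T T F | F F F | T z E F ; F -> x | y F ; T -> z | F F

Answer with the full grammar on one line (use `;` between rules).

E -> X1 X2 | T Y1 | F Y2 | T Y3; F -> x | X3 F; T -> z | F F; X1 -> z; X2 -> x; X3 -> y; Y1 -> T F; Y2 -> F F; Y3 -> X1 Y4; Y4 -> E F

Introduce a nonterminal for each terminal appearing in a rule of length ≥ 2: X1 → z, X2 → x, X3 → y.
Binarize each right-hand side of length ≥ 3 by chaining fresh nonterminals (Y1, Y2, …): affected rules were E → T T F; E → F F F; E → T X1 E F.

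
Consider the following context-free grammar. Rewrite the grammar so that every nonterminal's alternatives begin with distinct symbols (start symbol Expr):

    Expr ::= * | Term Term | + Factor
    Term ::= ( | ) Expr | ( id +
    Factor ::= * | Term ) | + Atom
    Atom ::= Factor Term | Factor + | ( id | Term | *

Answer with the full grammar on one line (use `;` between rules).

Expr ::= * | Term Term | + Factor; Term ::= ) Expr | ( Term1; Factor ::= * | Term ) | + Atom; Atom ::= ( id | Term | * | Factor Atom1; Term1 ::= ε | id +; Atom1 ::= Term | +

Term has alternatives sharing prefix '(': factor to Term → ( Term1 with Term1 → ε | id +.
Atom has alternatives sharing prefix 'Factor': factor to Atom → Factor Atom1 with Atom1 → Term | +.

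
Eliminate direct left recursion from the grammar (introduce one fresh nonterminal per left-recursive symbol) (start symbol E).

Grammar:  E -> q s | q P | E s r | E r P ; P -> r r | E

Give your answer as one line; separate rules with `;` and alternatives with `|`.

E -> q s E' | q P E'; P -> r r | E; E' -> s r E' | r P E' | epsilon

Directly left-recursive nonterminal: E.
For E: α = {s r, r P}, β = {q s, q P}. Rewrite as E → β E' and E' → α E' | ε.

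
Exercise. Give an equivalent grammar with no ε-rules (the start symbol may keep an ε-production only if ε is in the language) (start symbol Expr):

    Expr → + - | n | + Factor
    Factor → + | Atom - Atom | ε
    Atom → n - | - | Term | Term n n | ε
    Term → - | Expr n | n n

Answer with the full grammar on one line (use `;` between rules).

The nullable symbols are {Atom, Factor}.
ε ∉ L(G), so no ε-production is kept.
Add the nullable-subset variants: Expr → + Factor gives + Factor | +. Factor → Atom - Atom gives Atom - Atom | Atom - | - Atom | -.

Expr → + - | n | + Factor | +; Factor → + | Atom - Atom | Atom - | - Atom | -; Atom → n - | - | Term | Term n n; Term → - | Expr n | n n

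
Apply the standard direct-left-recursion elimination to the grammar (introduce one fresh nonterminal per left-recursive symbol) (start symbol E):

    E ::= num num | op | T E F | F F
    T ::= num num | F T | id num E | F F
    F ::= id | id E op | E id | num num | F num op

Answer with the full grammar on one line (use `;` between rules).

Directly left-recursive nonterminal: F.
For F: α = {num op}, β = {id, id E op, E id, num num}. Rewrite as F → β F' and F' → α F' | ε.

E ::= num num | op | T E F | F F; T ::= num num | F T | id num E | F F; F ::= id F' | id E op F' | E id F' | num num F'; F' ::= num op F' | ε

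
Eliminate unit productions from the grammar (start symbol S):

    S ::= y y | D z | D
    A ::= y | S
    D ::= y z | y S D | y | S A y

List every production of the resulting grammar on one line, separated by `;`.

S ::= y z | y S D | y | S A y | y y | D z; A ::= y z | y S D | y | S A y | y y | D z; D ::= y z | y S D | y | S A y

Unit pairs: A ⇒* {D, S}; S ⇒* {D}.
Replace each nonterminal's rules with the union of the non-unit rules of every nonterminal it unit-derives.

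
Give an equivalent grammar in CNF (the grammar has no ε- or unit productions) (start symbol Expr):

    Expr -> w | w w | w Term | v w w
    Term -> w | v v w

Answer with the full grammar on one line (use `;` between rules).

Expr -> w | X1 X1 | X1 Term | X2 Y1; Term -> w | X2 Y2; X1 -> w; X2 -> v; Y1 -> X1 X1; Y2 -> X2 X1

Introduce a nonterminal for each terminal appearing in a rule of length ≥ 2: X1 → w, X2 → v.
Binarize each right-hand side of length ≥ 3 by chaining fresh nonterminals (Y1, Y2, …): affected rules were Expr → X2 X1 X1; Term → X2 X2 X1.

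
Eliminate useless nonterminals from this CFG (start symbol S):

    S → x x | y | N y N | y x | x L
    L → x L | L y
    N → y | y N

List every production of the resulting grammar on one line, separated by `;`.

Generating nonterminals: {N, S}.
Reachable from S after that: {N, S}.
Removed useless symbols: {L} and every production mentioning them.

S → x x | y | N y N | y x; N → y | y N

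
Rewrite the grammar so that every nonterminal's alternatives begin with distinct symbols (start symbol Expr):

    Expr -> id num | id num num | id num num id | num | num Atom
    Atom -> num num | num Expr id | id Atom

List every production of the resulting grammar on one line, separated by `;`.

Expr -> id num Expr1 | num Expr2; Atom -> id Atom | num Atom1; Expr1 -> ε | num Expr11; Expr2 -> ε | Atom; Atom1 -> num | Expr id; Expr11 -> ε | id

Expr has alternatives sharing prefix 'id num': factor to Expr → id num Expr1 with Expr1 → ε | num | num id.
Expr has alternatives sharing prefix 'num': factor to Expr → num Expr2 with Expr2 → ε | Atom.
Atom has alternatives sharing prefix 'num': factor to Atom → num Atom1 with Atom1 → num | Expr id.
Expr1 has alternatives sharing prefix 'num': factor to Expr1 → num Expr11 with Expr11 → ε | id.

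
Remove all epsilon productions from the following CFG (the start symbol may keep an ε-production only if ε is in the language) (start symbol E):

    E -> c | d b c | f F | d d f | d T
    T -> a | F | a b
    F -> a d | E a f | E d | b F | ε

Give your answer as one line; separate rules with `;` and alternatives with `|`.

Nullable nonterminals: {F, T}.
ε ∉ L(G), so no ε-production is kept.
Expand every rule over subsets of its nullable positions: E → f F gives f F | f. E → d T gives d T | d. F → b F gives b F | b.

E -> c | d b c | f F | f | d d f | d T | d; T -> a | F | a b; F -> a d | E a f | E d | b F | b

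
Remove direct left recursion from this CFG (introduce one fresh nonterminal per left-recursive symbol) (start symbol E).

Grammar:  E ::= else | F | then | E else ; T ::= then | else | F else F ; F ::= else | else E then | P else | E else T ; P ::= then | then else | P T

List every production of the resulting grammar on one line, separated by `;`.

Directly left-recursive nonterminals: E, P.
For E: α = {else}, β = {else, F, then}. Rewrite as E → β E' and E' → α E' | ε.
For P: α = {T}, β = {then, then else}. Rewrite as P → β P' and P' → α P' | ε.

E ::= else E' | F E' | then E'; T ::= then | else | F else F; F ::= else | else E then | P else | E else T; P ::= then P' | then else P'; E' ::= else E' | ε; P' ::= T P' | ε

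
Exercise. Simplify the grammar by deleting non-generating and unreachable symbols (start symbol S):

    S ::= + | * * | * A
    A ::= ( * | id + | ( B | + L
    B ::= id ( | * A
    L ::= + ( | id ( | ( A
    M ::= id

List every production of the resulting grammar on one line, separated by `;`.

S ::= + | * * | * A; A ::= ( * | id + | ( B | + L; B ::= id ( | * A; L ::= + ( | id ( | ( A

Generating nonterminals: {A, B, L, M, S}.
Reachable from S after that: {A, B, L, S}.
Removed useless symbols: {M} and every production mentioning them.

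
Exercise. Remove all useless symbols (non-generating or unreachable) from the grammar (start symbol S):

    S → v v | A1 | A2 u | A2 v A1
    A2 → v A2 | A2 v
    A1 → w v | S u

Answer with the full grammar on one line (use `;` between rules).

S → v v | A1; A1 → w v | S u

Generating nonterminals: {A1, S}.
Reachable from S after that: {A1, S}.
Removed useless symbols: {A2} and every production mentioning them.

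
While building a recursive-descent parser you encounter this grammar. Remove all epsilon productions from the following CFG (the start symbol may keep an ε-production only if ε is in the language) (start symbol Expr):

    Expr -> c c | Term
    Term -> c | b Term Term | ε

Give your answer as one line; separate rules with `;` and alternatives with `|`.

Expr -> c c | Term | ε; Term -> c | b Term Term | b Term | b

Nullable nonterminals: {Expr, Term}.
ε ∈ L(G) since Expr is nullable, so keep Expr → ε.
For each production, add variants omitting each subset of nullable occurrences: Term → b Term Term gives b Term Term | b Term | b.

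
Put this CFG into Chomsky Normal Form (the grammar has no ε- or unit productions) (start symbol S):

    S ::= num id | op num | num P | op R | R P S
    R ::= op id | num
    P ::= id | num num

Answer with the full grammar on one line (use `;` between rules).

S ::= X1 X2 | X3 X1 | X1 P | X3 R | R Y1; R ::= X3 X2 | num; P ::= id | X1 X1; X1 ::= num; X2 ::= id; X3 ::= op; Y1 ::= P S

Introduce a nonterminal for each terminal appearing in a rule of length ≥ 2: X1 → num, X2 → id, X3 → op.
Binarize each right-hand side of length ≥ 3 by chaining fresh nonterminals (Y1, Y2, …): affected rules were S → R P S.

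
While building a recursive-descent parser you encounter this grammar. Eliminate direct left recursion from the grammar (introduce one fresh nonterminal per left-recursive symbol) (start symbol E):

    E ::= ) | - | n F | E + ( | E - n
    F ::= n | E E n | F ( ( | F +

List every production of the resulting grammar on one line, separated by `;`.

Left recursion appears on E, F.
For E: α = {+ (, - n}, β = {), -, n F}. Rewrite as E → β E' and E' → α E' | ε.
For F: α = {( (, +}, β = {n, E E n}. Rewrite as F → β F' and F' → α F' | ε.

E ::= ) E' | - E' | n F E'; F ::= n F' | E E n F'; E' ::= + ( E' | - n E' | ε; F' ::= ( ( F' | + F' | ε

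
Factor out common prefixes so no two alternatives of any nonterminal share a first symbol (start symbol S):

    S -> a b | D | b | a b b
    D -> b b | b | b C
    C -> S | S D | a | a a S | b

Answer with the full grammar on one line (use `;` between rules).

S -> D | b | a b S'; D -> b D'; C -> b | S C' | a C''; S' -> ε | b; D' -> b | ε | C; C' -> ε | D; C'' -> ε | a S

S has alternatives sharing prefix 'a b': factor to S → a b S' with S' → ε | b.
D has alternatives sharing prefix 'b': factor to D → b D' with D' → b | ε | C.
C has alternatives sharing prefix 'S': factor to C → S C' with C' → ε | D.
C has alternatives sharing prefix 'a': factor to C → a C'' with C'' → ε | a S.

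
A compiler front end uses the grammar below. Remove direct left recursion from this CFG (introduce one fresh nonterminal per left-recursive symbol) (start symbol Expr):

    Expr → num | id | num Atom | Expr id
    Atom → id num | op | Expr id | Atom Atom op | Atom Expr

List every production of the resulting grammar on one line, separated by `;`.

Expr, Atom are directly left-recursive.
For Expr: α = {id}, β = {num, id, num Atom}. Rewrite as Expr → β Expr1 and Expr1 → α Expr1 | ε.
For Atom: α = {Atom op, Expr}, β = {id num, op, Expr id}. Rewrite as Atom → β Atom1 and Atom1 → α Atom1 | ε.

Expr → num Expr1 | id Expr1 | num Atom Expr1; Atom → id num Atom1 | op Atom1 | Expr id Atom1; Expr1 → id Expr1 | ε; Atom1 → Atom op Atom1 | Expr Atom1 | ε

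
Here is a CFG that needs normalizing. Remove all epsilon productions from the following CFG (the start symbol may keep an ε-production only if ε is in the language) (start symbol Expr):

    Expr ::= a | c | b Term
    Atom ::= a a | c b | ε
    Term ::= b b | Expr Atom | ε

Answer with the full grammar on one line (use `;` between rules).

Expr ::= a | c | b Term | b; Atom ::= a a | c b; Term ::= b b | Expr Atom | Expr

Nullable nonterminals: {Atom, Term}.
ε ∉ L(G), so no ε-production is kept.
Add the nullable-subset variants: Expr → b Term gives b Term | b. Term → Expr Atom gives Expr Atom | Expr.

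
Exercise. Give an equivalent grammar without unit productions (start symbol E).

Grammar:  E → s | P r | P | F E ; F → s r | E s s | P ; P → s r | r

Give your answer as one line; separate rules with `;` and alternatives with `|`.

Unit pairs: E ⇒* {P}; F ⇒* {P}.
For every A with A ⇒* B via unit rules, add B's non-unit alternatives to A; then delete every rule of the form X → Y.

E → s | P r | F E | s r | r; F → s r | E s s | r; P → s r | r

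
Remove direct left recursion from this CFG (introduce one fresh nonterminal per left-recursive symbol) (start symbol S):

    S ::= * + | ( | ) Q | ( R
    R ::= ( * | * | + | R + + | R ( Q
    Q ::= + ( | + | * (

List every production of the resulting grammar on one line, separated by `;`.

S ::= * + | ( | ) Q | ( R; R ::= ( * R' | * R' | + R'; Q ::= + ( | + | * (; R' ::= + + R' | ( Q R' | ε

Directly left-recursive nonterminal: R.
For R: α = {+ +, ( Q}, β = {( *, *, +}. Rewrite as R → β R' and R' → α R' | ε.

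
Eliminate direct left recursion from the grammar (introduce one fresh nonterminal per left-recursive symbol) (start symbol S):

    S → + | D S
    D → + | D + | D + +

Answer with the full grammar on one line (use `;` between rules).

Left recursion appears on D.
For D: α = {+, + +}, β = {+}. Rewrite as D → β D' and D' → α D' | ε.

S → + | D S; D → + D'; D' → + D' | + + D' | ε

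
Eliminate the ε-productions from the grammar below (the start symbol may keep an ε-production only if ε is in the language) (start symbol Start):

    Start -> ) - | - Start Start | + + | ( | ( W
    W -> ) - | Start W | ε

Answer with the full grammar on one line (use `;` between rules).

Nullable set = {W}.
ε ∉ L(G), so no ε-production is kept.
For each production, add variants omitting each subset of nullable occurrences: W → Start W gives Start W | Start.

Start -> ) - | - Start Start | + + | ( | ( W; W -> ) - | Start W | Start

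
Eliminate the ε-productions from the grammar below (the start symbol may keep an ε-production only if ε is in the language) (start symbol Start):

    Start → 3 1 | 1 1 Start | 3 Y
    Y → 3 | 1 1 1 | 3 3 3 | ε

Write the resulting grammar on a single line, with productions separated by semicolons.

Start → 3 1 | 1 1 Start | 3 Y | 3; Y → 3 | 1 1 1 | 3 3 3

The nullable symbols are {Y}.
ε ∉ L(G), so no ε-production is kept.
Add the nullable-subset variants: Start → 3 Y gives 3 Y | 3.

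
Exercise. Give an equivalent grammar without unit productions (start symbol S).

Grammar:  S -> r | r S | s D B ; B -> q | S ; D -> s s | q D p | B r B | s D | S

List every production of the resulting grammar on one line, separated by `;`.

Unit pairs: B ⇒* {S}; D ⇒* {S}.
For every A with A ⇒* B via unit rules, add B's non-unit alternatives to A; then delete every rule of the form X → Y.

S -> r | r S | s D B; B -> q | r | r S | s D B; D -> r | r S | s D B | s s | q D p | B r B | s D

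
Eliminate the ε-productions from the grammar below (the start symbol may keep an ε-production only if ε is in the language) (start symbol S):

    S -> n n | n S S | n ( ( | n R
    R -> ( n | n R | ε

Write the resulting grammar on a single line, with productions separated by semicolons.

S -> n n | n S S | n ( ( | n R | n; R -> ( n | n R | n

Nullable set = {R}.
ε ∉ L(G), so no ε-production is kept.
Expand every rule over subsets of its nullable positions: S → n R gives n R | n. R → n R gives n R | n.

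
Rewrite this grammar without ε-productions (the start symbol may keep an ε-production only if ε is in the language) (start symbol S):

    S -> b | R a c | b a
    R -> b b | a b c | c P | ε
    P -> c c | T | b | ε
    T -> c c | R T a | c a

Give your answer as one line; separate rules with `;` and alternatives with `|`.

Nullable set = {P, R}.
ε ∉ L(G), so no ε-production is kept.
For each production, add variants omitting each subset of nullable occurrences: S → R a c gives R a c | a c. R → c P gives c P | c. T → R T a gives R T a | T a.

S -> b | R a c | a c | b a; R -> b b | a b c | c P | c; P -> c c | T | b; T -> c c | R T a | T a | c a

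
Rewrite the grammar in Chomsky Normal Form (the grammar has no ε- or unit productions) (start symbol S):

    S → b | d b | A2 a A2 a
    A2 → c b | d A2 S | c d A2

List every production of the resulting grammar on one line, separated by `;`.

Introduce a nonterminal for each terminal appearing in a rule of length ≥ 2: X1 → d, X2 → b, X3 → a, X4 → c.
Binarize each right-hand side of length ≥ 3 by chaining fresh nonterminals (Y1, Y2, …): affected rules were S → A2 X3 A2 X3; A2 → X1 A2 S; A2 → X4 X1 A2.

S → b | X1 X2 | A2 Y1; A2 → X4 X2 | X1 Y3 | X4 Y4; X1 → d; X2 → b; X3 → a; X4 → c; Y1 → X3 Y2; Y2 → A2 X3; Y3 → A2 S; Y4 → X1 A2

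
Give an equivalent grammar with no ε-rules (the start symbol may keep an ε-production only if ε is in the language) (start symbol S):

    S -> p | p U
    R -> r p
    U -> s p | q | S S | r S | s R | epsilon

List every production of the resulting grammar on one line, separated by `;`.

Nullable set = {U}.
ε ∉ L(G), so no ε-production is kept.

S -> p | p U; R -> r p; U -> s p | q | S S | r S | s R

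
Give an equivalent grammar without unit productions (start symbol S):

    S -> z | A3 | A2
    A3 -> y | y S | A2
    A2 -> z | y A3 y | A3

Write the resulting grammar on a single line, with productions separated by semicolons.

S -> z | y A3 y | y | y S; A3 -> z | y A3 y | y | y S; A2 -> z | y A3 y | y | y S

Unit pairs: A2 ⇒* {A3}; A3 ⇒* {A2}; S ⇒* {A2, A3}.
For every A with A ⇒* B via unit rules, add B's non-unit alternatives to A; then delete every rule of the form X → Y.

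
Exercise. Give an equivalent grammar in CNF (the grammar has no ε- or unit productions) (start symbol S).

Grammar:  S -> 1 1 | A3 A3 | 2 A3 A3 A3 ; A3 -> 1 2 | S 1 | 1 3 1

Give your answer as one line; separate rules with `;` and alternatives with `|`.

S -> X1 X1 | A3 A3 | X2 Y1; A3 -> X1 X2 | S X1 | X1 Y3; X1 -> 1; X2 -> 2; X3 -> 3; Y1 -> A3 Y2; Y2 -> A3 A3; Y3 -> X3 X1

Introduce a nonterminal for each terminal appearing in a rule of length ≥ 2: X1 → 1, X2 → 2, X3 → 3.
Binarize each right-hand side of length ≥ 3 by chaining fresh nonterminals (Y1, Y2, …): affected rules were S → X2 A3 A3 A3; A3 → X1 X3 X1.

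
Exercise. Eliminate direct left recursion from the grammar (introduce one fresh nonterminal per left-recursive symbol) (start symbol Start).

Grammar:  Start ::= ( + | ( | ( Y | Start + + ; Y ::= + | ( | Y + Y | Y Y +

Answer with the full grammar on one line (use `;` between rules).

Start ::= ( + Start1 | ( Start1 | ( Y Start1; Y ::= + Y1 | ( Y1; Start1 ::= + + Start1 | ε; Y1 ::= + Y Y1 | Y + Y1 | ε

Directly left-recursive nonterminals: Start, Y.
For Start: α = {+ +}, β = {( +, (, ( Y}. Rewrite as Start → β Start1 and Start1 → α Start1 | ε.
For Y: α = {+ Y, Y +}, β = {+, (}. Rewrite as Y → β Y1 and Y1 → α Y1 | ε.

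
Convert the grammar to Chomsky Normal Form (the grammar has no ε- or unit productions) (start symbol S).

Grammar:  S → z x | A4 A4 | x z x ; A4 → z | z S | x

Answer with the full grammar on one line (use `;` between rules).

Introduce a nonterminal for each terminal appearing in a rule of length ≥ 2: X1 → z, X2 → x.
Binarize each right-hand side of length ≥ 3 by chaining fresh nonterminals (Y1, Y2, …): affected rules were S → X2 X1 X2.

S → X1 X2 | A4 A4 | X2 Y1; A4 → z | X1 S | x; X1 → z; X2 → x; Y1 → X1 X2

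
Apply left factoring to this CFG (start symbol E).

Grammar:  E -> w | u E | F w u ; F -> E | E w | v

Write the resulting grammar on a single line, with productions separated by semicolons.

F has alternatives sharing prefix 'E': factor to F → E F' with F' → ε | w.

E -> w | u E | F w u; F -> v | E F'; F' -> ε | w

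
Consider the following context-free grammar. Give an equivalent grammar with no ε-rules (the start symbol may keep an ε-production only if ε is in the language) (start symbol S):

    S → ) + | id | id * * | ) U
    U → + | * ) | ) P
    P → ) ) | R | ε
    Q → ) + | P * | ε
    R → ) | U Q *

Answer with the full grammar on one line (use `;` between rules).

S → ) + | id | id * * | ) U; U → + | * ) | ) P | ); P → ) ) | R; Q → ) + | P * | *; R → ) | U Q * | U *

Nullable set = {P, Q}.
ε ∉ L(G), so no ε-production is kept.
Expand every rule over subsets of its nullable positions: U → ) P gives ) P | ). Q → P * gives P * | *. R → U Q * gives U Q * | U *.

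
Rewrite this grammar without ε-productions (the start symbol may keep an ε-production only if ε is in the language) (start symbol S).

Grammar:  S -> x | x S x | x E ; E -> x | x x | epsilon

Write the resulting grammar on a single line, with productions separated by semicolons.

S -> x | x S x | x E; E -> x | x x

Nullable set = {E}.
ε ∉ L(G), so no ε-production is kept.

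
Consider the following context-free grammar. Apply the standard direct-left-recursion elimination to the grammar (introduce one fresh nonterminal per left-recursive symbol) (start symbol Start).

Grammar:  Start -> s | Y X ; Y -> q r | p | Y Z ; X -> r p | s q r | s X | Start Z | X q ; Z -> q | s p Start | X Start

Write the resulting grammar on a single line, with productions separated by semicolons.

Start -> s | Y X; Y -> q r Y1 | p Y1; X -> r p X1 | s q r X1 | s X X1 | Start Z X1; Z -> q | s p Start | X Start; Y1 -> Z Y1 | epsilon; X1 -> q X1 | epsilon

Left recursion appears on Y, X.
For Y: α = {Z}, β = {q r, p}. Rewrite as Y → β Y1 and Y1 → α Y1 | ε.
For X: α = {q}, β = {r p, s q r, s X, Start Z}. Rewrite as X → β X1 and X1 → α X1 | ε.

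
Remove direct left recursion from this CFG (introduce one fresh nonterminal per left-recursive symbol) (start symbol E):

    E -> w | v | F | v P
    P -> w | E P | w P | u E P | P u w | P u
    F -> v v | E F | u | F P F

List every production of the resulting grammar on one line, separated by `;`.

P, F are directly left-recursive.
For P: α = {u w, u}, β = {w, E P, w P, u E P}. Rewrite as P → β P' and P' → α P' | ε.
For F: α = {P F}, β = {v v, E F, u}. Rewrite as F → β F' and F' → α F' | ε.

E -> w | v | F | v P; P -> w P' | E P P' | w P P' | u E P P'; F -> v v F' | E F F' | u F'; P' -> u w P' | u P' | eps; F' -> P F F' | eps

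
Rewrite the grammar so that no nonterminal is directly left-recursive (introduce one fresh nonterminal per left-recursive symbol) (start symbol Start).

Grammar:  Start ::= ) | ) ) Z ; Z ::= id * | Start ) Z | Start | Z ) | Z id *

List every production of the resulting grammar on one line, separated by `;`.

Start ::= ) | ) ) Z; Z ::= id * Z1 | Start ) Z Z1 | Start Z1; Z1 ::= ) Z1 | id * Z1 | ε

Z is directly left-recursive.
For Z: α = {), id *}, β = {id *, Start ) Z, Start}. Rewrite as Z → β Z1 and Z1 → α Z1 | ε.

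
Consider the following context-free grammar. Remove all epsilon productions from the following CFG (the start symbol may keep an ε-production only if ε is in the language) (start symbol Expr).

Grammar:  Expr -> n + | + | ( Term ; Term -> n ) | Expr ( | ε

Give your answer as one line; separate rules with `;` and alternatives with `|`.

Nullable nonterminals: {Term}.
ε ∉ L(G), so no ε-production is kept.
Add the nullable-subset variants: Expr → ( Term gives ( Term | (.

Expr -> n + | + | ( Term | (; Term -> n ) | Expr (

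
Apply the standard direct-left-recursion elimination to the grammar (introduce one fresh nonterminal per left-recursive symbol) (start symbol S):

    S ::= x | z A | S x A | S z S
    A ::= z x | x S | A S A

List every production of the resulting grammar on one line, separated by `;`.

S ::= x S' | z A S'; A ::= z x A' | x S A'; S' ::= x A S' | z S S' | epsilon; A' ::= S A A' | epsilon

Directly left-recursive nonterminals: S, A.
For S: α = {x A, z S}, β = {x, z A}. Rewrite as S → β S' and S' → α S' | ε.
For A: α = {S A}, β = {z x, x S}. Rewrite as A → β A' and A' → α A' | ε.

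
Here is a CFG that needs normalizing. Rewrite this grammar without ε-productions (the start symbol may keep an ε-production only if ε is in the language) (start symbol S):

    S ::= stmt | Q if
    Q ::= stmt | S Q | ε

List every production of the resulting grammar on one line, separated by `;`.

S ::= stmt | Q if | if; Q ::= stmt | S Q | S

Nullable set = {Q}.
ε ∉ L(G), so no ε-production is kept.
Expand every rule over subsets of its nullable positions: S → Q if gives Q if | if. Q → S Q gives S Q | S.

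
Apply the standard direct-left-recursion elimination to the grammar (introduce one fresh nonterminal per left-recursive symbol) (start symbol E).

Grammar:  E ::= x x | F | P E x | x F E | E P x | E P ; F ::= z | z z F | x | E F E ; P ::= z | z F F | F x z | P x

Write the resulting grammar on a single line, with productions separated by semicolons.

E ::= x x E' | F E' | P E x E' | x F E E'; F ::= z | z z F | x | E F E; P ::= z P' | z F F P' | F x z P'; E' ::= P x E' | P E' | ε; P' ::= x P' | ε

E, P are directly left-recursive.
For E: α = {P x, P}, β = {x x, F, P E x, x F E}. Rewrite as E → β E' and E' → α E' | ε.
For P: α = {x}, β = {z, z F F, F x z}. Rewrite as P → β P' and P' → α P' | ε.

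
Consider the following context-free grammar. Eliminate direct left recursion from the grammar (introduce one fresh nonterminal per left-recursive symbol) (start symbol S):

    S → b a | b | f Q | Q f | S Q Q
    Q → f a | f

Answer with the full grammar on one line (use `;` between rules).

S → b a S' | b S' | f Q S' | Q f S'; Q → f a | f; S' → Q Q S' | ε

Left recursion appears on S.
For S: α = {Q Q}, β = {b a, b, f Q, Q f}. Rewrite as S → β S' and S' → α S' | ε.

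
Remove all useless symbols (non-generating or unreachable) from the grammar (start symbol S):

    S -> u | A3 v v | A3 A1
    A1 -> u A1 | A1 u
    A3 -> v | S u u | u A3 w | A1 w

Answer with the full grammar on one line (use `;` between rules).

Generating nonterminals: {A3, S}.
Reachable from S after that: {A3, S}.
Removed useless symbols: {A1} and every production mentioning them.

S -> u | A3 v v; A3 -> v | S u u | u A3 w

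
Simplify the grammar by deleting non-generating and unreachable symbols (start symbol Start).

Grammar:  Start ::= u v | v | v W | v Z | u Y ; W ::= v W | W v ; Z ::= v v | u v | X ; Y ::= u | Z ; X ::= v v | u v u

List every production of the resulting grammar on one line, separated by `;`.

Generating nonterminals: {Start, X, Y, Z}.
Reachable from Start after that: {Start, X, Y, Z}.
Removed useless symbols: {W} and every production mentioning them.

Start ::= u v | v | v Z | u Y; Z ::= v v | u v | X; Y ::= u | Z; X ::= v v | u v u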